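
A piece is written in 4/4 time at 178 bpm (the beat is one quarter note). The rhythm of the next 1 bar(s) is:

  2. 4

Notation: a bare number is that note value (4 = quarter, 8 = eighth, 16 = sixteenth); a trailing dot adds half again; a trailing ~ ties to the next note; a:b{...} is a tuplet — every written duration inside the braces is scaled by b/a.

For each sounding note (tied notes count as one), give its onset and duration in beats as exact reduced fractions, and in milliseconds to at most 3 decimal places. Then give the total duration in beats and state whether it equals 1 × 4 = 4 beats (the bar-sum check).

1) 0.0ms=0b +1011.236ms=3b
2) 1011.236ms=3b +337.079ms=1b
Σ=4b of 4 (178bpm 4/4) — PASS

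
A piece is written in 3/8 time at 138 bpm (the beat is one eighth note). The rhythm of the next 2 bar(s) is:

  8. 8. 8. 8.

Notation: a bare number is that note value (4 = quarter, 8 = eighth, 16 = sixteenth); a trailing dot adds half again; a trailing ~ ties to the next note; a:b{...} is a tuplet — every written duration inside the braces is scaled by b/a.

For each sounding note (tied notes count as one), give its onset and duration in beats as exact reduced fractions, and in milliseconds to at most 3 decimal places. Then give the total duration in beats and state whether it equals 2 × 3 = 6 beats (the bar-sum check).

1) 0.0ms=0b +652.174ms=3/2b
2) 652.174ms=3/2b +652.174ms=3/2b
3) 1304.348ms=3b +652.174ms=3/2b
4) 1956.522ms=9/2b +652.174ms=3/2b
Σ=6b of 6 (138bpm 3/8) — PASS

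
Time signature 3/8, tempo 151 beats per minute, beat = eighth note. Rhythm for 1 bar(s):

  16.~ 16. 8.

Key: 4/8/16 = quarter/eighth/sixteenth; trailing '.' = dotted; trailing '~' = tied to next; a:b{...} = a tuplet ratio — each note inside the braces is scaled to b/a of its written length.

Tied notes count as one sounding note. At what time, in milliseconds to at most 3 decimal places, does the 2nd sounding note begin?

1. 0.0ms @ 0 + 596.026ms (3/2)
2. 596.026ms @ 3/2 + 596.026ms (3/2)

note 2 onset = 3/2b = 596.026ms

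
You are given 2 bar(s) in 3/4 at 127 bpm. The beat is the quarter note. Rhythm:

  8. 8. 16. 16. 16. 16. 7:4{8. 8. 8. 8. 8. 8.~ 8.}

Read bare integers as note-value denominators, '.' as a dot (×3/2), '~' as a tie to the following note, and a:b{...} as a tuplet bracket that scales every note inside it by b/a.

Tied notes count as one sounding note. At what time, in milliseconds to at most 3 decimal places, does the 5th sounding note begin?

note 5 onset = 9/4b = 1062.992ms

1. 0.0ms @ 0 + 354.331ms (3/4)
2. 354.331ms @ 3/4 + 354.331ms (3/4)
3. 708.661ms @ 3/2 + 177.165ms (3/8)
4. 885.827ms @ 15/8 + 177.165ms (3/8)
5. 1062.992ms @ 9/4 + 177.165ms (3/8)
6. 1240.157ms @ 21/8 + 177.165ms (3/8)
7. 1417.323ms @ 3 + 202.475ms (3/7)
8. 1619.798ms @ 24/7 + 202.475ms (3/7)
9. 1822.272ms @ 27/7 + 202.475ms (3/7)
10. 2024.747ms @ 30/7 + 202.475ms (3/7)
11. 2227.222ms @ 33/7 + 202.475ms (3/7)
12. 2429.696ms @ 36/7 + 404.949ms (6/7)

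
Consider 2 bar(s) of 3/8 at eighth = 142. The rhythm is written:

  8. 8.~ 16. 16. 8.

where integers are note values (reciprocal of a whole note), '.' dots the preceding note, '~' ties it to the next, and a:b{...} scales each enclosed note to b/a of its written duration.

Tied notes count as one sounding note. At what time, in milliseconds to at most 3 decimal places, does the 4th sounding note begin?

1. 0.0ms @ 0 + 633.803ms (3/2)
2. 633.803ms @ 3/2 + 950.704ms (9/4)
3. 1584.507ms @ 15/4 + 316.901ms (3/4)
4. 1901.408ms @ 9/2 + 633.803ms (3/2)

note 4 onset = 9/2b = 1901.408ms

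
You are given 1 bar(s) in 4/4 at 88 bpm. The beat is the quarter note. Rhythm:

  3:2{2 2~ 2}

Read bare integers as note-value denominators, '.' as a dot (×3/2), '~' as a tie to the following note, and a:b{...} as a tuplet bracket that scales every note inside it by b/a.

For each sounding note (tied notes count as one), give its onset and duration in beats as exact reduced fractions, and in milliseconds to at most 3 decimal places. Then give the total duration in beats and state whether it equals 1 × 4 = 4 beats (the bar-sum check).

1) 0.0ms=0b +909.091ms=4/3b
2) 909.091ms=4/3b +1818.182ms=8/3b
Σ=4b of 4 (88bpm 4/4) — PASS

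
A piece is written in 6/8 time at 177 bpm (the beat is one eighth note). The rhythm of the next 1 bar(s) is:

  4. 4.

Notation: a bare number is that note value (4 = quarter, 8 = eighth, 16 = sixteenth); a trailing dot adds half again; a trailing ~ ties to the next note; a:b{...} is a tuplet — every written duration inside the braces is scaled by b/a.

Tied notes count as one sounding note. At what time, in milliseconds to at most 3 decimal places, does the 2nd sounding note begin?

1. 0.0ms @ 0 + 1016.949ms (3)
2. 1016.949ms @ 3 + 1016.949ms (3)

note 2 onset = 3b = 1016.949ms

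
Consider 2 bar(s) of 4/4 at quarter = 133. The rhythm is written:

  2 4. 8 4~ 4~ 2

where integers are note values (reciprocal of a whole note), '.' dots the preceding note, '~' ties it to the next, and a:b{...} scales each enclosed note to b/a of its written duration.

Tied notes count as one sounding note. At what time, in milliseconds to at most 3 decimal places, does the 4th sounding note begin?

note 4 onset = 4b = 1804.511ms

1. 0.0ms @ 0 + 902.256ms (2)
2. 902.256ms @ 2 + 676.692ms (3/2)
3. 1578.947ms @ 7/2 + 225.564ms (1/2)
4. 1804.511ms @ 4 + 1804.511ms (4)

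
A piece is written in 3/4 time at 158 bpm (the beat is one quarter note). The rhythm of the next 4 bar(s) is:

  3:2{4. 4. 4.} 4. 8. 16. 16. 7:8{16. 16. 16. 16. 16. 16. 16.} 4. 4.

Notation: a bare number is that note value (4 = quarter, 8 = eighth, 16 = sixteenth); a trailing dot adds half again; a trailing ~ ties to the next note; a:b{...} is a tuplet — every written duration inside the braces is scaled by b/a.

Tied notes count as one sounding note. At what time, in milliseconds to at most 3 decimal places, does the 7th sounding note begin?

1. 0.0ms @ 0 + 379.747ms (1)
2. 379.747ms @ 1 + 379.747ms (1)
3. 759.494ms @ 2 + 379.747ms (1)
4. 1139.241ms @ 3 + 569.62ms (3/2)
5. 1708.861ms @ 9/2 + 284.81ms (3/4)
6. 1993.671ms @ 21/4 + 142.405ms (3/8)
7. 2136.076ms @ 45/8 + 142.405ms (3/8)
8. 2278.481ms @ 6 + 162.749ms (3/7)
9. 2441.23ms @ 45/7 + 162.749ms (3/7)
10. 2603.978ms @ 48/7 + 162.749ms (3/7)
11. 2766.727ms @ 51/7 + 162.749ms (3/7)
12. 2929.476ms @ 54/7 + 162.749ms (3/7)
13. 3092.224ms @ 57/7 + 162.749ms (3/7)
14. 3254.973ms @ 60/7 + 162.749ms (3/7)
15. 3417.722ms @ 9 + 569.62ms (3/2)
16. 3987.342ms @ 21/2 + 569.62ms (3/2)

note 7 onset = 45/8b = 2136.076ms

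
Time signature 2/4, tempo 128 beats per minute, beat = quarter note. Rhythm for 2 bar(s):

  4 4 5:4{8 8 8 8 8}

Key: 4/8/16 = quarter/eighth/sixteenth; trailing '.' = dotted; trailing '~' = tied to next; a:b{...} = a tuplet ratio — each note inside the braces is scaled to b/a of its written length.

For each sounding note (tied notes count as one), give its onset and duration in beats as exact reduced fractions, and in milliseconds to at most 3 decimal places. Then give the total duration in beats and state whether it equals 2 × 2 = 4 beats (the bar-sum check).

1) 0.0ms=0b +468.75ms=1b
2) 468.75ms=1b +468.75ms=1b
3) 937.5ms=2b +187.5ms=2/5b
4) 1125.0ms=12/5b +187.5ms=2/5b
5) 1312.5ms=14/5b +187.5ms=2/5b
6) 1500.0ms=16/5b +187.5ms=2/5b
7) 1687.5ms=18/5b +187.5ms=2/5b
Σ=4b of 4 (128bpm 2/4) — PASS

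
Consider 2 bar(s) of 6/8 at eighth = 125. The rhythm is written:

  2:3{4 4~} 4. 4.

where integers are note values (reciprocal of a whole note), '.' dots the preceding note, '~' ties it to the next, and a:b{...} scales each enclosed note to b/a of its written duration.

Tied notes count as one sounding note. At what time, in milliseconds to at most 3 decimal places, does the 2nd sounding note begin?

note 2 onset = 3b = 1440.0ms

1. 0.0ms @ 0 + 1440.0ms (3)
2. 1440.0ms @ 3 + 2880.0ms (6)
3. 4320.0ms @ 9 + 1440.0ms (3)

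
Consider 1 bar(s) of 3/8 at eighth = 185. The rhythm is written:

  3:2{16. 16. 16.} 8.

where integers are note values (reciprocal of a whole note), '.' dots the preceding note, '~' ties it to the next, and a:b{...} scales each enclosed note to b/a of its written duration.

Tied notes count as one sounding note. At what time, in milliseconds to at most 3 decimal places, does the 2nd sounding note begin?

1. 0.0ms @ 0 + 162.162ms (1/2)
2. 162.162ms @ 1/2 + 162.162ms (1/2)
3. 324.324ms @ 1 + 162.162ms (1/2)
4. 486.486ms @ 3/2 + 486.486ms (3/2)

note 2 onset = 1/2b = 162.162ms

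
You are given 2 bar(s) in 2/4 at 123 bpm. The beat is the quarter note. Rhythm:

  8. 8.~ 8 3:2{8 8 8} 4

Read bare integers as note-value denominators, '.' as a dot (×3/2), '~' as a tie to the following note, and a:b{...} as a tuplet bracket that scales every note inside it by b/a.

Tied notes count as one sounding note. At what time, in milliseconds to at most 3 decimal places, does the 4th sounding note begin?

note 4 onset = 7/3b = 1138.211ms

1. 0.0ms @ 0 + 365.854ms (3/4)
2. 365.854ms @ 3/4 + 609.756ms (5/4)
3. 975.61ms @ 2 + 162.602ms (1/3)
4. 1138.211ms @ 7/3 + 162.602ms (1/3)
5. 1300.813ms @ 8/3 + 162.602ms (1/3)
6. 1463.415ms @ 3 + 487.805ms (1)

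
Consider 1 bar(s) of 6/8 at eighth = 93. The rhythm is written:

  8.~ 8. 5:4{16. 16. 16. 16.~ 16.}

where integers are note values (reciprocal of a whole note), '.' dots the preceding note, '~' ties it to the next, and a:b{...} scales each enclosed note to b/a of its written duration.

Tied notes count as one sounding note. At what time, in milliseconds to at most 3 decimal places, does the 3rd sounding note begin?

note 3 onset = 18/5b = 2322.581ms

1. 0.0ms @ 0 + 1935.484ms (3)
2. 1935.484ms @ 3 + 387.097ms (3/5)
3. 2322.581ms @ 18/5 + 387.097ms (3/5)
4. 2709.677ms @ 21/5 + 387.097ms (3/5)
5. 3096.774ms @ 24/5 + 774.194ms (6/5)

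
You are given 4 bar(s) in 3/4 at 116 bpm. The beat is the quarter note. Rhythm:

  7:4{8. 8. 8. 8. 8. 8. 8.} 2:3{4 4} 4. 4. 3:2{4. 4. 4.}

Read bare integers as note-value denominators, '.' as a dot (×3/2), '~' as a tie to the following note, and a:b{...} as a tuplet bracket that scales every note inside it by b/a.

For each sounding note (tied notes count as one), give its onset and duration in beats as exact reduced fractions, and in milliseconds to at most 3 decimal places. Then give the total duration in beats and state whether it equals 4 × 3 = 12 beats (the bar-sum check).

1) 0.0ms=0b +221.675ms=3/7b
2) 221.675ms=3/7b +221.675ms=3/7b
3) 443.35ms=6/7b +221.675ms=3/7b
4) 665.025ms=9/7b +221.675ms=3/7b
5) 886.7ms=12/7b +221.675ms=3/7b
6) 1108.374ms=15/7b +221.675ms=3/7b
7) 1330.049ms=18/7b +221.675ms=3/7b
8) 1551.724ms=3b +775.862ms=3/2b
9) 2327.586ms=9/2b +775.862ms=3/2b
10) 3103.448ms=6b +775.862ms=3/2b
11) 3879.31ms=15/2b +775.862ms=3/2b
12) 4655.172ms=9b +517.241ms=1b
13) 5172.414ms=10b +517.241ms=1b
14) 5689.655ms=11b +517.241ms=1b
Σ=12b of 12 (116bpm 3/4) — PASS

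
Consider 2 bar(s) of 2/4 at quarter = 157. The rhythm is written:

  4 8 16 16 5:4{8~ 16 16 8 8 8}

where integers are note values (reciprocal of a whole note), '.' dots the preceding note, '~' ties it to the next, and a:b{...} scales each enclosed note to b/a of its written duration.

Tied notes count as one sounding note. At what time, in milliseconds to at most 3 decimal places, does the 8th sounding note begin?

1. 0.0ms @ 0 + 382.166ms (1)
2. 382.166ms @ 1 + 191.083ms (1/2)
3. 573.248ms @ 3/2 + 95.541ms (1/4)
4. 668.79ms @ 7/4 + 95.541ms (1/4)
5. 764.331ms @ 2 + 229.299ms (3/5)
6. 993.631ms @ 13/5 + 76.433ms (1/5)
7. 1070.064ms @ 14/5 + 152.866ms (2/5)
8. 1222.93ms @ 16/5 + 152.866ms (2/5)
9. 1375.796ms @ 18/5 + 152.866ms (2/5)

note 8 onset = 16/5b = 1222.93ms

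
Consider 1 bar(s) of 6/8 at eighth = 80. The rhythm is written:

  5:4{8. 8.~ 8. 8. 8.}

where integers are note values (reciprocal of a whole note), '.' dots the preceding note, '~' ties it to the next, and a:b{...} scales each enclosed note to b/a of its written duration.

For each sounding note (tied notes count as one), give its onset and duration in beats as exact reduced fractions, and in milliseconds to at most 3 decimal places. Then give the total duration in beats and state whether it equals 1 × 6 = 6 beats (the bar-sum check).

1) 0.0ms=0b +900.0ms=6/5b
2) 900.0ms=6/5b +1800.0ms=12/5b
3) 2700.0ms=18/5b +900.0ms=6/5b
4) 3600.0ms=24/5b +900.0ms=6/5b
Σ=6b of 6 (80bpm 6/8) — PASS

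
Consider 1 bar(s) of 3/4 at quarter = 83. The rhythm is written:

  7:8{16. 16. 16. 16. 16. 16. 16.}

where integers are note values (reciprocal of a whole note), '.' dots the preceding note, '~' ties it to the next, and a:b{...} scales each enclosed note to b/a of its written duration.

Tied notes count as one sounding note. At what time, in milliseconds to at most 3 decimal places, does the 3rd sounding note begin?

1. 0.0ms @ 0 + 309.811ms (3/7)
2. 309.811ms @ 3/7 + 309.811ms (3/7)
3. 619.621ms @ 6/7 + 309.811ms (3/7)
4. 929.432ms @ 9/7 + 309.811ms (3/7)
5. 1239.243ms @ 12/7 + 309.811ms (3/7)
6. 1549.053ms @ 15/7 + 309.811ms (3/7)
7. 1858.864ms @ 18/7 + 309.811ms (3/7)

note 3 onset = 6/7b = 619.621ms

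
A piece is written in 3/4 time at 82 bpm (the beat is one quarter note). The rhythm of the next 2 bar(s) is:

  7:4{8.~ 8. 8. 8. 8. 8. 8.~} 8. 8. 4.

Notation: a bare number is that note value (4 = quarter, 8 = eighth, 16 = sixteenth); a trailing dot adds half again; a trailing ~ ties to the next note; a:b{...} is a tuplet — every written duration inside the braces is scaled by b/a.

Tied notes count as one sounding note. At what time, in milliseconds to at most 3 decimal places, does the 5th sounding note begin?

note 5 onset = 15/7b = 1567.944ms

1. 0.0ms @ 0 + 627.178ms (6/7)
2. 627.178ms @ 6/7 + 313.589ms (3/7)
3. 940.767ms @ 9/7 + 313.589ms (3/7)
4. 1254.355ms @ 12/7 + 313.589ms (3/7)
5. 1567.944ms @ 15/7 + 313.589ms (3/7)
6. 1881.533ms @ 18/7 + 862.369ms (33/28)
7. 2743.902ms @ 15/4 + 548.78ms (3/4)
8. 3292.683ms @ 9/2 + 1097.561ms (3/2)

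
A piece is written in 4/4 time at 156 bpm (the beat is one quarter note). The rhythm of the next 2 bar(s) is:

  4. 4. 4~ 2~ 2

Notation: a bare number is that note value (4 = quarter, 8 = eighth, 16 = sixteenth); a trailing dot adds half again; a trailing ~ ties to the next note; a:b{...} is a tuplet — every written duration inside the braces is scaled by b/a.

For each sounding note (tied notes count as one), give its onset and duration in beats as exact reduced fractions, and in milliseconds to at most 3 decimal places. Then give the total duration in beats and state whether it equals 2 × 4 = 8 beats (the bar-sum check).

1) 0.0ms=0b +576.923ms=3/2b
2) 576.923ms=3/2b +576.923ms=3/2b
3) 1153.846ms=3b +1923.077ms=5b
Σ=8b of 8 (156bpm 4/4) — PASS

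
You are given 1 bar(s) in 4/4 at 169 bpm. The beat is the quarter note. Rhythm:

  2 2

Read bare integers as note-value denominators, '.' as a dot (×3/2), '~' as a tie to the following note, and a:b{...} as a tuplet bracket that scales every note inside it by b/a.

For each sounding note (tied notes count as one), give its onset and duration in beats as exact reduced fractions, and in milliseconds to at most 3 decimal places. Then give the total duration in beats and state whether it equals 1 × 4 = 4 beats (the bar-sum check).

1) 0.0ms=0b +710.059ms=2b
2) 710.059ms=2b +710.059ms=2b
Σ=4b of 4 (169bpm 4/4) — PASS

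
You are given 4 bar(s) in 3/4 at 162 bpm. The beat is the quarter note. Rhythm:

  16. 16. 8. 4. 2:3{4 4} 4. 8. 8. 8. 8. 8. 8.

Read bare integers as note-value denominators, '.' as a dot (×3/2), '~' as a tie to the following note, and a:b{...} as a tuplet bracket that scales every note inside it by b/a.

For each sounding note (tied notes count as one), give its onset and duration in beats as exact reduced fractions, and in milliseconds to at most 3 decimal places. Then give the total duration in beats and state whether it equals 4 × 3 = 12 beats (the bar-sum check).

1) 0.0ms=0b +138.889ms=3/8b
2) 138.889ms=3/8b +138.889ms=3/8b
3) 277.778ms=3/4b +277.778ms=3/4b
4) 555.556ms=3/2b +555.556ms=3/2b
5) 1111.111ms=3b +555.556ms=3/2b
6) 1666.667ms=9/2b +555.556ms=3/2b
7) 2222.222ms=6b +555.556ms=3/2b
8) 2777.778ms=15/2b +277.778ms=3/4b
9) 3055.556ms=33/4b +277.778ms=3/4b
10) 3333.333ms=9b +277.778ms=3/4b
11) 3611.111ms=39/4b +277.778ms=3/4b
12) 3888.889ms=21/2b +277.778ms=3/4b
13) 4166.667ms=45/4b +277.778ms=3/4b
Σ=12b of 12 (162bpm 3/4) — PASS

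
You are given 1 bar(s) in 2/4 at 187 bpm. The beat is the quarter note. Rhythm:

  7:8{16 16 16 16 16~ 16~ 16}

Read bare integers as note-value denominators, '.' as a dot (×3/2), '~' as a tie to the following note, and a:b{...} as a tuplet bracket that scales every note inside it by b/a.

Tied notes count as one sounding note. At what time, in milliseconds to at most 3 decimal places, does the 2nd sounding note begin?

note 2 onset = 2/7b = 91.673ms

1. 0.0ms @ 0 + 91.673ms (2/7)
2. 91.673ms @ 2/7 + 91.673ms (2/7)
3. 183.346ms @ 4/7 + 91.673ms (2/7)
4. 275.019ms @ 6/7 + 91.673ms (2/7)
5. 366.692ms @ 8/7 + 275.019ms (6/7)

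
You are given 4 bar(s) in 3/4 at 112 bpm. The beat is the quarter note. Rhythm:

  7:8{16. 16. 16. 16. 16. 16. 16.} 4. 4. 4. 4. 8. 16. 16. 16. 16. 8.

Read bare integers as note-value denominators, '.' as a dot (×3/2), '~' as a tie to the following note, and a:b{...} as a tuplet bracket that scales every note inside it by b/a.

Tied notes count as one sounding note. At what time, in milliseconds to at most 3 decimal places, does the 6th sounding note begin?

1. 0.0ms @ 0 + 229.592ms (3/7)
2. 229.592ms @ 3/7 + 229.592ms (3/7)
3. 459.184ms @ 6/7 + 229.592ms (3/7)
4. 688.776ms @ 9/7 + 229.592ms (3/7)
5. 918.367ms @ 12/7 + 229.592ms (3/7)
6. 1147.959ms @ 15/7 + 229.592ms (3/7)
7. 1377.551ms @ 18/7 + 229.592ms (3/7)
8. 1607.143ms @ 3 + 803.571ms (3/2)
9. 2410.714ms @ 9/2 + 803.571ms (3/2)
10. 3214.286ms @ 6 + 803.571ms (3/2)
11. 4017.857ms @ 15/2 + 803.571ms (3/2)
12. 4821.429ms @ 9 + 401.786ms (3/4)
13. 5223.214ms @ 39/4 + 200.893ms (3/8)
14. 5424.107ms @ 81/8 + 200.893ms (3/8)
15. 5625.0ms @ 21/2 + 200.893ms (3/8)
16. 5825.893ms @ 87/8 + 200.893ms (3/8)
17. 6026.786ms @ 45/4 + 401.786ms (3/4)

note 6 onset = 15/7b = 1147.959ms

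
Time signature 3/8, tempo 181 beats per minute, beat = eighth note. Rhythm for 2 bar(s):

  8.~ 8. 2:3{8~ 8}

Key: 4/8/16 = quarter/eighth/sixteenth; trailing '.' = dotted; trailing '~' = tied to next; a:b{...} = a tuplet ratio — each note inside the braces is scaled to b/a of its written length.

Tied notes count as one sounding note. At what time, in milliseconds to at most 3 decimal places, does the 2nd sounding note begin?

note 2 onset = 3b = 994.475ms

1. 0.0ms @ 0 + 994.475ms (3)
2. 994.475ms @ 3 + 994.475ms (3)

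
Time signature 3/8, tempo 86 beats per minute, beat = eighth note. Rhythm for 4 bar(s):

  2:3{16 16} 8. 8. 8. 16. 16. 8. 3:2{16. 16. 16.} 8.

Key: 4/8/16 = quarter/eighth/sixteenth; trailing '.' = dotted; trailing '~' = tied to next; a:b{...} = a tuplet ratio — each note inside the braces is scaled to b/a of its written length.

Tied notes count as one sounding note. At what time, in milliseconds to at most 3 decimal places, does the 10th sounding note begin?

note 10 onset = 19/2b = 6627.907ms

1. 0.0ms @ 0 + 523.256ms (3/4)
2. 523.256ms @ 3/4 + 523.256ms (3/4)
3. 1046.512ms @ 3/2 + 1046.512ms (3/2)
4. 2093.023ms @ 3 + 1046.512ms (3/2)
5. 3139.535ms @ 9/2 + 1046.512ms (3/2)
6. 4186.047ms @ 6 + 523.256ms (3/4)
7. 4709.302ms @ 27/4 + 523.256ms (3/4)
8. 5232.558ms @ 15/2 + 1046.512ms (3/2)
9. 6279.07ms @ 9 + 348.837ms (1/2)
10. 6627.907ms @ 19/2 + 348.837ms (1/2)
11. 6976.744ms @ 10 + 348.837ms (1/2)
12. 7325.581ms @ 21/2 + 1046.512ms (3/2)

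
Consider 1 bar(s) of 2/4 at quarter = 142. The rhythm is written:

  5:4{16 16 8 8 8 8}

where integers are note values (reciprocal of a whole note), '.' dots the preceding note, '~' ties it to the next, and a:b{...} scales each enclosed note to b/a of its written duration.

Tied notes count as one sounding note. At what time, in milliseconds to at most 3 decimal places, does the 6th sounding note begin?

1. 0.0ms @ 0 + 84.507ms (1/5)
2. 84.507ms @ 1/5 + 84.507ms (1/5)
3. 169.014ms @ 2/5 + 169.014ms (2/5)
4. 338.028ms @ 4/5 + 169.014ms (2/5)
5. 507.042ms @ 6/5 + 169.014ms (2/5)
6. 676.056ms @ 8/5 + 169.014ms (2/5)

note 6 onset = 8/5b = 676.056ms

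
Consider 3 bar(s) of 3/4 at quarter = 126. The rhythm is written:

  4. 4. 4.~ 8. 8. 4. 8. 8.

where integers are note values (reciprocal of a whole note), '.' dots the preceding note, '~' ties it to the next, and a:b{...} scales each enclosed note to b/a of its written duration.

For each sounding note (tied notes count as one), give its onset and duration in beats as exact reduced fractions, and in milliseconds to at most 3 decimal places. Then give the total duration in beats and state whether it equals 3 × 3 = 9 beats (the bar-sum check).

1) 0.0ms=0b +714.286ms=3/2b
2) 714.286ms=3/2b +714.286ms=3/2b
3) 1428.571ms=3b +1071.429ms=9/4b
4) 2500.0ms=21/4b +357.143ms=3/4b
5) 2857.143ms=6b +714.286ms=3/2b
6) 3571.429ms=15/2b +357.143ms=3/4b
7) 3928.571ms=33/4b +357.143ms=3/4b
Σ=9b of 9 (126bpm 3/4) — PASS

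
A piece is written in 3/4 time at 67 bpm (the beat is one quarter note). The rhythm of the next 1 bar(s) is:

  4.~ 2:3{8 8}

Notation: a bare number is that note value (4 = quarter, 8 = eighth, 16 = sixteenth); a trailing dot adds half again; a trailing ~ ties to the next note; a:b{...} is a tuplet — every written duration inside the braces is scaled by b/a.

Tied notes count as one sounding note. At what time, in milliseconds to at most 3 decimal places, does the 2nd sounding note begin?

1. 0.0ms @ 0 + 2014.925ms (9/4)
2. 2014.925ms @ 9/4 + 671.642ms (3/4)

note 2 onset = 9/4b = 2014.925ms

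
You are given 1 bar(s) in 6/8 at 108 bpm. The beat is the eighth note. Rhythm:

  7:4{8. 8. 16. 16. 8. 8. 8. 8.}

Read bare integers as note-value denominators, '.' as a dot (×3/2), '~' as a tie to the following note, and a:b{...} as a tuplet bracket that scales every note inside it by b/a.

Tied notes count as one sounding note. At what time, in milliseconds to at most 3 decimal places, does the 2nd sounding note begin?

note 2 onset = 6/7b = 476.19ms

1. 0.0ms @ 0 + 476.19ms (6/7)
2. 476.19ms @ 6/7 + 476.19ms (6/7)
3. 952.381ms @ 12/7 + 238.095ms (3/7)
4. 1190.476ms @ 15/7 + 238.095ms (3/7)
5. 1428.571ms @ 18/7 + 476.19ms (6/7)
6. 1904.762ms @ 24/7 + 476.19ms (6/7)
7. 2380.952ms @ 30/7 + 476.19ms (6/7)
8. 2857.143ms @ 36/7 + 476.19ms (6/7)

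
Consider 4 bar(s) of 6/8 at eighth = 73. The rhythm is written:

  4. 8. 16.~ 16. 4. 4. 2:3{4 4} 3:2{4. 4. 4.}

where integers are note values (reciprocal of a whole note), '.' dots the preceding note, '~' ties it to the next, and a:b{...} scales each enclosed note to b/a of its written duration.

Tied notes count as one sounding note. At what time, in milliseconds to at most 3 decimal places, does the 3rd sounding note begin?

note 3 onset = 9/2b = 3698.63ms

1. 0.0ms @ 0 + 2465.753ms (3)
2. 2465.753ms @ 3 + 1232.877ms (3/2)
3. 3698.63ms @ 9/2 + 1232.877ms (3/2)
4. 4931.507ms @ 6 + 2465.753ms (3)
5. 7397.26ms @ 9 + 2465.753ms (3)
6. 9863.014ms @ 12 + 2465.753ms (3)
7. 12328.767ms @ 15 + 2465.753ms (3)
8. 14794.521ms @ 18 + 1643.836ms (2)
9. 16438.356ms @ 20 + 1643.836ms (2)
10. 18082.192ms @ 22 + 1643.836ms (2)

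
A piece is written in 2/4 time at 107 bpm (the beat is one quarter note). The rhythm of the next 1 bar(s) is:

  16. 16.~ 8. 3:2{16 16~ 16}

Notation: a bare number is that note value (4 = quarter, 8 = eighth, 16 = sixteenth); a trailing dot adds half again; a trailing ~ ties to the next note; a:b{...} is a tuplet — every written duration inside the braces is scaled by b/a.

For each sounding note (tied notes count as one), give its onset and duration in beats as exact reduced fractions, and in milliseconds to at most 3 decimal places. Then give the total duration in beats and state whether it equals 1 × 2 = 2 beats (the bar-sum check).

1) 0.0ms=0b +210.28ms=3/8b
2) 210.28ms=3/8b +630.841ms=9/8b
3) 841.121ms=3/2b +93.458ms=1/6b
4) 934.579ms=5/3b +186.916ms=1/3b
Σ=2b of 2 (107bpm 2/4) — PASS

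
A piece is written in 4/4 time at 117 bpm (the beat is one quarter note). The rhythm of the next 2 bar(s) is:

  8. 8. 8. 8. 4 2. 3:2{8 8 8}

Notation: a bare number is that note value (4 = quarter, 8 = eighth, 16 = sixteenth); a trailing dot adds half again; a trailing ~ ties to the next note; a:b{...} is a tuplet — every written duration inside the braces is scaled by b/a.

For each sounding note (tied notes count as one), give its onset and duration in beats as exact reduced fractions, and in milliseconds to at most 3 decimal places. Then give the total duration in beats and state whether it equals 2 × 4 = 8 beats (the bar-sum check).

1) 0.0ms=0b +384.615ms=3/4b
2) 384.615ms=3/4b +384.615ms=3/4b
3) 769.231ms=3/2b +384.615ms=3/4b
4) 1153.846ms=9/4b +384.615ms=3/4b
5) 1538.462ms=3b +512.821ms=1b
6) 2051.282ms=4b +1538.462ms=3b
7) 3589.744ms=7b +170.94ms=1/3b
8) 3760.684ms=22/3b +170.94ms=1/3b
9) 3931.624ms=23/3b +170.94ms=1/3b
Σ=8b of 8 (117bpm 4/4) — PASS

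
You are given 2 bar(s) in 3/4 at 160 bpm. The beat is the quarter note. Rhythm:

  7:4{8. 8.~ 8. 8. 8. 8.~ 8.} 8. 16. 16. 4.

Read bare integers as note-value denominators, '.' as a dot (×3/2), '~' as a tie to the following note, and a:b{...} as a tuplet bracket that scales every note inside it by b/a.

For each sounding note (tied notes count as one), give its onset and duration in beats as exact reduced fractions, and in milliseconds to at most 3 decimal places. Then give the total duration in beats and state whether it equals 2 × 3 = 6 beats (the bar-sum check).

1) 0.0ms=0b +160.714ms=3/7b
2) 160.714ms=3/7b +321.429ms=6/7b
3) 482.143ms=9/7b +160.714ms=3/7b
4) 642.857ms=12/7b +160.714ms=3/7b
5) 803.571ms=15/7b +321.429ms=6/7b
6) 1125.0ms=3b +281.25ms=3/4b
7) 1406.25ms=15/4b +140.625ms=3/8b
8) 1546.875ms=33/8b +140.625ms=3/8b
9) 1687.5ms=9/2b +562.5ms=3/2b
Σ=6b of 6 (160bpm 3/4) — PASS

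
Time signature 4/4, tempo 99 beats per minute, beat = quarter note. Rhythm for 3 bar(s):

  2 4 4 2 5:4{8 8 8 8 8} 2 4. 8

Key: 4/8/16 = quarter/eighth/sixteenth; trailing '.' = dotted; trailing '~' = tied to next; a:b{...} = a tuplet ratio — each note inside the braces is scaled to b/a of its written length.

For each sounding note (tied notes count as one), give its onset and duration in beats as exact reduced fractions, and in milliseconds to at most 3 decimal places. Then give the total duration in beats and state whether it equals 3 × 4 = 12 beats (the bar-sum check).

1) 0.0ms=0b +1212.121ms=2b
2) 1212.121ms=2b +606.061ms=1b
3) 1818.182ms=3b +606.061ms=1b
4) 2424.242ms=4b +1212.121ms=2b
5) 3636.364ms=6b +242.424ms=2/5b
6) 3878.788ms=32/5b +242.424ms=2/5b
7) 4121.212ms=34/5b +242.424ms=2/5b
8) 4363.636ms=36/5b +242.424ms=2/5b
9) 4606.061ms=38/5b +242.424ms=2/5b
10) 4848.485ms=8b +1212.121ms=2b
11) 6060.606ms=10b +909.091ms=3/2b
12) 6969.697ms=23/2b +303.03ms=1/2b
Σ=12b of 12 (99bpm 4/4) — PASS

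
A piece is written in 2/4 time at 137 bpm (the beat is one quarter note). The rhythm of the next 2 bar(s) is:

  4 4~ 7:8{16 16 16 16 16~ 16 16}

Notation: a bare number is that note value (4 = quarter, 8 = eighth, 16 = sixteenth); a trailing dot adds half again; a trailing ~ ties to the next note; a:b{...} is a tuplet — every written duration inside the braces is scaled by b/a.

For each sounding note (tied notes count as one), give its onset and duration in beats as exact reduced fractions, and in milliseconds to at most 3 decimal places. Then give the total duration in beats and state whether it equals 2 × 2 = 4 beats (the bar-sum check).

1) 0.0ms=0b +437.956ms=1b
2) 437.956ms=1b +563.087ms=9/7b
3) 1001.043ms=16/7b +125.13ms=2/7b
4) 1126.173ms=18/7b +125.13ms=2/7b
5) 1251.303ms=20/7b +125.13ms=2/7b
6) 1376.434ms=22/7b +250.261ms=4/7b
7) 1626.694ms=26/7b +125.13ms=2/7b
Σ=4b of 4 (137bpm 2/4) — PASS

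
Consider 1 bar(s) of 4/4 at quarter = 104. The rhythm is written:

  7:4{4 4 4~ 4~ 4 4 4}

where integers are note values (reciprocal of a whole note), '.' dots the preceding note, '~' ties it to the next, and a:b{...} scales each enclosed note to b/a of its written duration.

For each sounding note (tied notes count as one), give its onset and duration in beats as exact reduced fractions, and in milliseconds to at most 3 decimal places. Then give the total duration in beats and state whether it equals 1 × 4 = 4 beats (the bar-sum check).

1) 0.0ms=0b +329.67ms=4/7b
2) 329.67ms=4/7b +329.67ms=4/7b
3) 659.341ms=8/7b +989.011ms=12/7b
4) 1648.352ms=20/7b +329.67ms=4/7b
5) 1978.022ms=24/7b +329.67ms=4/7b
Σ=4b of 4 (104bpm 4/4) — PASS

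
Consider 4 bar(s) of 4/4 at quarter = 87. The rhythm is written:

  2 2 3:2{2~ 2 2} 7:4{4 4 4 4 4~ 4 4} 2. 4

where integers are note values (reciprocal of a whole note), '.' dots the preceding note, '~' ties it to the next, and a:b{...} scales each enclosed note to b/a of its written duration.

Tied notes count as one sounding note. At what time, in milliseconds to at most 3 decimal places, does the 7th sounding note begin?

note 7 onset = 64/7b = 6305.419ms

1. 0.0ms @ 0 + 1379.31ms (2)
2. 1379.31ms @ 2 + 1379.31ms (2)
3. 2758.621ms @ 4 + 1839.08ms (8/3)
4. 4597.701ms @ 20/3 + 919.54ms (4/3)
5. 5517.241ms @ 8 + 394.089ms (4/7)
6. 5911.33ms @ 60/7 + 394.089ms (4/7)
7. 6305.419ms @ 64/7 + 394.089ms (4/7)
8. 6699.507ms @ 68/7 + 394.089ms (4/7)
9. 7093.596ms @ 72/7 + 788.177ms (8/7)
10. 7881.773ms @ 80/7 + 394.089ms (4/7)
11. 8275.862ms @ 12 + 2068.966ms (3)
12. 10344.828ms @ 15 + 689.655ms (1)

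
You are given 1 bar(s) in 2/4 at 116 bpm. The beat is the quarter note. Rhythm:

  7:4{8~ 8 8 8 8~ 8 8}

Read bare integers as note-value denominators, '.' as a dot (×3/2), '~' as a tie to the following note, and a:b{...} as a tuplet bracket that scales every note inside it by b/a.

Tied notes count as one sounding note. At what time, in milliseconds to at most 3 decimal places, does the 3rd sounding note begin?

1. 0.0ms @ 0 + 295.567ms (4/7)
2. 295.567ms @ 4/7 + 147.783ms (2/7)
3. 443.35ms @ 6/7 + 147.783ms (2/7)
4. 591.133ms @ 8/7 + 295.567ms (4/7)
5. 886.7ms @ 12/7 + 147.783ms (2/7)

note 3 onset = 6/7b = 443.35ms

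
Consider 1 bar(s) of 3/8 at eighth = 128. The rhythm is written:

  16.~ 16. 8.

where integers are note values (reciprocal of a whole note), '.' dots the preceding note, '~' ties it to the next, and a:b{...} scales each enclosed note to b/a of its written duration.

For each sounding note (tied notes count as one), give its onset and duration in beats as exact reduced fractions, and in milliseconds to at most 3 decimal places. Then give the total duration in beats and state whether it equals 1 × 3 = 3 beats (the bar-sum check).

1) 0.0ms=0b +703.125ms=3/2b
2) 703.125ms=3/2b +703.125ms=3/2b
Σ=3b of 3 (128bpm 3/8) — PASS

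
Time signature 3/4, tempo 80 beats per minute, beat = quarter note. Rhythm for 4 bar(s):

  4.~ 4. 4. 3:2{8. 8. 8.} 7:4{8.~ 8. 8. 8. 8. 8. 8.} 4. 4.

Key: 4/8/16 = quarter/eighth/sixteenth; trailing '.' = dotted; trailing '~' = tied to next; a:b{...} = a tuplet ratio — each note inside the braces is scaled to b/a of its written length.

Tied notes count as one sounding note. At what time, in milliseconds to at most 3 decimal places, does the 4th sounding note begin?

note 4 onset = 5b = 3750.0ms

1. 0.0ms @ 0 + 2250.0ms (3)
2. 2250.0ms @ 3 + 1125.0ms (3/2)
3. 3375.0ms @ 9/2 + 375.0ms (1/2)
4. 3750.0ms @ 5 + 375.0ms (1/2)
5. 4125.0ms @ 11/2 + 375.0ms (1/2)
6. 4500.0ms @ 6 + 642.857ms (6/7)
7. 5142.857ms @ 48/7 + 321.429ms (3/7)
8. 5464.286ms @ 51/7 + 321.429ms (3/7)
9. 5785.714ms @ 54/7 + 321.429ms (3/7)
10. 6107.143ms @ 57/7 + 321.429ms (3/7)
11. 6428.571ms @ 60/7 + 321.429ms (3/7)
12. 6750.0ms @ 9 + 1125.0ms (3/2)
13. 7875.0ms @ 21/2 + 1125.0ms (3/2)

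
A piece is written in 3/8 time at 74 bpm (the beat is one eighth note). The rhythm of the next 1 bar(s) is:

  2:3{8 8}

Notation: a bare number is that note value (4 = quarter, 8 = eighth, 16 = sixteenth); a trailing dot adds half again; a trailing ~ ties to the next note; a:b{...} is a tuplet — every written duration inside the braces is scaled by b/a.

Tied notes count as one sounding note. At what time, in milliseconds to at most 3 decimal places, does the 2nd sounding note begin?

note 2 onset = 3/2b = 1216.216ms

1. 0.0ms @ 0 + 1216.216ms (3/2)
2. 1216.216ms @ 3/2 + 1216.216ms (3/2)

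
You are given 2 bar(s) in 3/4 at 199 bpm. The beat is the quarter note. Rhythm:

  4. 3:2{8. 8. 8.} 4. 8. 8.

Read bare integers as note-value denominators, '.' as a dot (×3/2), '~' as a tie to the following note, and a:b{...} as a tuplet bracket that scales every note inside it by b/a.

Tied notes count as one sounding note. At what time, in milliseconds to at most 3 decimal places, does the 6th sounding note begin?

note 6 onset = 9/2b = 1356.784ms

1. 0.0ms @ 0 + 452.261ms (3/2)
2. 452.261ms @ 3/2 + 150.754ms (1/2)
3. 603.015ms @ 2 + 150.754ms (1/2)
4. 753.769ms @ 5/2 + 150.754ms (1/2)
5. 904.523ms @ 3 + 452.261ms (3/2)
6. 1356.784ms @ 9/2 + 226.131ms (3/4)
7. 1582.915ms @ 21/4 + 226.131ms (3/4)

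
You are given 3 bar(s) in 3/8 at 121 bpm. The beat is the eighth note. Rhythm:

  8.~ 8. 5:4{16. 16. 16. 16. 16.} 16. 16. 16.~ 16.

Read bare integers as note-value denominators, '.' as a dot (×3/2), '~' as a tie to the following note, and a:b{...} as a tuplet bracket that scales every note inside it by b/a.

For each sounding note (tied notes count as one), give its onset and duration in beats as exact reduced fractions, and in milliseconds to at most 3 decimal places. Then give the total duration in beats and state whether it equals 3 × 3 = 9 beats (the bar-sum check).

1) 0.0ms=0b +1487.603ms=3b
2) 1487.603ms=3b +297.521ms=3/5b
3) 1785.124ms=18/5b +297.521ms=3/5b
4) 2082.645ms=21/5b +297.521ms=3/5b
5) 2380.165ms=24/5b +297.521ms=3/5b
6) 2677.686ms=27/5b +297.521ms=3/5b
7) 2975.207ms=6b +371.901ms=3/4b
8) 3347.107ms=27/4b +371.901ms=3/4b
9) 3719.008ms=15/2b +743.802ms=3/2b
Σ=9b of 9 (121bpm 3/8) — PASS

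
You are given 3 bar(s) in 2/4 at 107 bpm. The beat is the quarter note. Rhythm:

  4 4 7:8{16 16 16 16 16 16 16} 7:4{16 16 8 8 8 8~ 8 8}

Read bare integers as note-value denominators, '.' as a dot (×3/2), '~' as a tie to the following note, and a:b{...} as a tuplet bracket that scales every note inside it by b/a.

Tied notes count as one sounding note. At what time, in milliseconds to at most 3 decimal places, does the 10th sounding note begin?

note 10 onset = 4b = 2242.991ms

1. 0.0ms @ 0 + 560.748ms (1)
2. 560.748ms @ 1 + 560.748ms (1)
3. 1121.495ms @ 2 + 160.214ms (2/7)
4. 1281.709ms @ 16/7 + 160.214ms (2/7)
5. 1441.923ms @ 18/7 + 160.214ms (2/7)
6. 1602.136ms @ 20/7 + 160.214ms (2/7)
7. 1762.35ms @ 22/7 + 160.214ms (2/7)
8. 1922.563ms @ 24/7 + 160.214ms (2/7)
9. 2082.777ms @ 26/7 + 160.214ms (2/7)
10. 2242.991ms @ 4 + 80.107ms (1/7)
11. 2323.097ms @ 29/7 + 80.107ms (1/7)
12. 2403.204ms @ 30/7 + 160.214ms (2/7)
13. 2563.418ms @ 32/7 + 160.214ms (2/7)
14. 2723.632ms @ 34/7 + 160.214ms (2/7)
15. 2883.845ms @ 36/7 + 320.427ms (4/7)
16. 3204.272ms @ 40/7 + 160.214ms (2/7)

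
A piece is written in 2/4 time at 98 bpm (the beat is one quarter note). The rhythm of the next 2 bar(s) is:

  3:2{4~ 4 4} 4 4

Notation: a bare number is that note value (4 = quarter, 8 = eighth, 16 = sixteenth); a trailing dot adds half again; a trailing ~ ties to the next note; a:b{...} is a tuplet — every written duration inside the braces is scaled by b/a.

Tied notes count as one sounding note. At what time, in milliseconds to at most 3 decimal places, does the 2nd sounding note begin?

1. 0.0ms @ 0 + 816.327ms (4/3)
2. 816.327ms @ 4/3 + 408.163ms (2/3)
3. 1224.49ms @ 2 + 612.245ms (1)
4. 1836.735ms @ 3 + 612.245ms (1)

note 2 onset = 4/3b = 816.327ms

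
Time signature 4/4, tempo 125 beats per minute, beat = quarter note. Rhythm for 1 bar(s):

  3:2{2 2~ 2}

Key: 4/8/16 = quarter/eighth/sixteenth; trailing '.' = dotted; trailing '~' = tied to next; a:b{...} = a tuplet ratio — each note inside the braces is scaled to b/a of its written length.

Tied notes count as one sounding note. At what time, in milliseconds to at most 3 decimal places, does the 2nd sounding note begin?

note 2 onset = 4/3b = 640.0ms

1. 0.0ms @ 0 + 640.0ms (4/3)
2. 640.0ms @ 4/3 + 1280.0ms (8/3)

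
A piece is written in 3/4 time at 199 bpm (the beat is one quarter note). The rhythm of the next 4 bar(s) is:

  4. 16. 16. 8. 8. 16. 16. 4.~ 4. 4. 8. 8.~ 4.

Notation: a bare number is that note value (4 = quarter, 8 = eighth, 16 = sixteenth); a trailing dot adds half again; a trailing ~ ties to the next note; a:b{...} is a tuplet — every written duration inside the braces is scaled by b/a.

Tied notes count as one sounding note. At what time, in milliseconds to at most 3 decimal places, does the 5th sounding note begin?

note 5 onset = 3b = 904.523ms

1. 0.0ms @ 0 + 452.261ms (3/2)
2. 452.261ms @ 3/2 + 113.065ms (3/8)
3. 565.327ms @ 15/8 + 113.065ms (3/8)
4. 678.392ms @ 9/4 + 226.131ms (3/4)
5. 904.523ms @ 3 + 226.131ms (3/4)
6. 1130.653ms @ 15/4 + 113.065ms (3/8)
7. 1243.719ms @ 33/8 + 113.065ms (3/8)
8. 1356.784ms @ 9/2 + 904.523ms (3)
9. 2261.307ms @ 15/2 + 452.261ms (3/2)
10. 2713.568ms @ 9 + 226.131ms (3/4)
11. 2939.698ms @ 39/4 + 678.392ms (9/4)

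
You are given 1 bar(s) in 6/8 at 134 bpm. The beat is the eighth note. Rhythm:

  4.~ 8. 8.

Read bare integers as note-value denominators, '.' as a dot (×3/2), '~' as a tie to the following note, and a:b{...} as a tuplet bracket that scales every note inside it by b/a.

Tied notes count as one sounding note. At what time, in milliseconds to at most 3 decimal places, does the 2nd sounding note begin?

1. 0.0ms @ 0 + 2014.925ms (9/2)
2. 2014.925ms @ 9/2 + 671.642ms (3/2)

note 2 onset = 9/2b = 2014.925ms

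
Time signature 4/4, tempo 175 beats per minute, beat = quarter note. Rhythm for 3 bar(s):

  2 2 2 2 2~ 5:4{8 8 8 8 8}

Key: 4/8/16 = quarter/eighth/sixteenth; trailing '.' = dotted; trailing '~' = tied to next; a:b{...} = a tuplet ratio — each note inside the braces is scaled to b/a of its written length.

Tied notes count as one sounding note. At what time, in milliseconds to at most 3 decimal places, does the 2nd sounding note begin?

1. 0.0ms @ 0 + 685.714ms (2)
2. 685.714ms @ 2 + 685.714ms (2)
3. 1371.429ms @ 4 + 685.714ms (2)
4. 2057.143ms @ 6 + 685.714ms (2)
5. 2742.857ms @ 8 + 822.857ms (12/5)
6. 3565.714ms @ 52/5 + 137.143ms (2/5)
7. 3702.857ms @ 54/5 + 137.143ms (2/5)
8. 3840.0ms @ 56/5 + 137.143ms (2/5)
9. 3977.143ms @ 58/5 + 137.143ms (2/5)

note 2 onset = 2b = 685.714ms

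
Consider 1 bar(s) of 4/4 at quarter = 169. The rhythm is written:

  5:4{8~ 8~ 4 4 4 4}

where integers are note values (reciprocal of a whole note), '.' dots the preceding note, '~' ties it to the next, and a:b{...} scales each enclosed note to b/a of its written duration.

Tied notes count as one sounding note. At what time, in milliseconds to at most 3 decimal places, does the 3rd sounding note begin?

note 3 onset = 12/5b = 852.071ms

1. 0.0ms @ 0 + 568.047ms (8/5)
2. 568.047ms @ 8/5 + 284.024ms (4/5)
3. 852.071ms @ 12/5 + 284.024ms (4/5)
4. 1136.095ms @ 16/5 + 284.024ms (4/5)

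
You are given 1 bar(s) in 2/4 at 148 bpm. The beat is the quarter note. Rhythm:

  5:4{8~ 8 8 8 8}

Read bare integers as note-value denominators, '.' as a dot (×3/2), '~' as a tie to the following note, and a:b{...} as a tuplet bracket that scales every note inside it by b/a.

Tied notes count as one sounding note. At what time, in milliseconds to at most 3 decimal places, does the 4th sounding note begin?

note 4 onset = 8/5b = 648.649ms

1. 0.0ms @ 0 + 324.324ms (4/5)
2. 324.324ms @ 4/5 + 162.162ms (2/5)
3. 486.486ms @ 6/5 + 162.162ms (2/5)
4. 648.649ms @ 8/5 + 162.162ms (2/5)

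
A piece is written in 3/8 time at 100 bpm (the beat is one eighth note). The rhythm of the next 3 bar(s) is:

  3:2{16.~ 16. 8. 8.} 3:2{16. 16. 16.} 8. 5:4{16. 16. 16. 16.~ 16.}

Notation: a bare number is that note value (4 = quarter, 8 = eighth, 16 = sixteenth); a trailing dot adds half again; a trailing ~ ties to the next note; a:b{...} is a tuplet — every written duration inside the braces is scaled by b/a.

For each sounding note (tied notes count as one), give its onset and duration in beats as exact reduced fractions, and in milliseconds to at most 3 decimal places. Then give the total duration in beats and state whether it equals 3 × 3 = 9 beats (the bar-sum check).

1) 0.0ms=0b +600.0ms=1b
2) 600.0ms=1b +600.0ms=1b
3) 1200.0ms=2b +600.0ms=1b
4) 1800.0ms=3b +300.0ms=1/2b
5) 2100.0ms=7/2b +300.0ms=1/2b
6) 2400.0ms=4b +300.0ms=1/2b
7) 2700.0ms=9/2b +900.0ms=3/2b
8) 3600.0ms=6b +360.0ms=3/5b
9) 3960.0ms=33/5b +360.0ms=3/5b
10) 4320.0ms=36/5b +360.0ms=3/5b
11) 4680.0ms=39/5b +720.0ms=6/5b
Σ=9b of 9 (100bpm 3/8) — PASS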